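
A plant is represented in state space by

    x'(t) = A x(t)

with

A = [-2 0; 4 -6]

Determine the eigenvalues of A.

det(sI - A) = s^2 - (tr A)s + det A, with tr A = (-2) + (-6) = -8 and det A = (-2)·(-6) - 0·4 = 12 - 0 = 12.
So p(s) = det(sI - A) = s^2 + 8s + 12.
Factor s^2 + 8s + 12: two numbers with sum -8 and product 12 are -2 and -6, so s^2 + 8s + 12 = (s + 2)(s + 6).
Hence p(s) = (s + 2) (s + 6), with roots -6, -2.
All eigenvalues have negative real part, so the system is asymptotically stable.

-6, -2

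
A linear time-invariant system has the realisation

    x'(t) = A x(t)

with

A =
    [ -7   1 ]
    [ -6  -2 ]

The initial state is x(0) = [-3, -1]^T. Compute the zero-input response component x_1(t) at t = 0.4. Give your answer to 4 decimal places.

-0.0732

det(sI - A) = s^2 - (tr A)s + det A, with tr A = (-7) + (-2) = -9 and det A = (-7)·(-2) - 1·(-6) = 14 - (-6) = 20.
So p(s) = det(sI - A) = s^2 + 9s + 20.
Factor s^2 + 9s + 20: two numbers with sum -9 and product 20 are -4 and -5, so s^2 + 9s + 20 = (s + 4)(s + 5).
Hence p(s) = (s + 4) (s + 5), with roots -5, -4.
The eigenvalues -5, -4 are distinct and real, so A is diagonalisable and x(t) = e^{At} x(0) = V diag(e^{λ_i t}) V^{-1} x(0), where the columns of V are the eigenvectors.
λ = -5: A - (-5)I = [[-2, 1], [-6, 3]]. Row 1 gives (-2)·v1 + 1·v2 = 0, so take v_1 = [1, 2]^T.
λ = -4: A - (-4)I = [[-3, 1], [-6, 2]]. Row 1 gives (-3)·v1 + 1·v2 = 0, so take v_2 = [1, 3]^T.
V = [v_1 v_2] = [[1, 1], [2, 3]] has det V = 1, so V^{-1} = adj(V)/det V = [[3, -1], [-2, 1]].
Modal coordinates z(0) = V^{-1} x(0): 3·(-3) + (-1)·(-1) = -8; (-2)·(-3) + 1·(-1) = 5; so z(0) = [-8, 5]^T.
x_1(t) = Σ_i (v_i)_1 · z_i(0) · e^{λ_i t} (row 1 of V times the modal terms).
x_1(0.4) = 1·(-8)·e^{-5·0.4} + 1·5·e^{-4·0.4} = (-8)·0.135335 + 5·0.201897 = -0.0732.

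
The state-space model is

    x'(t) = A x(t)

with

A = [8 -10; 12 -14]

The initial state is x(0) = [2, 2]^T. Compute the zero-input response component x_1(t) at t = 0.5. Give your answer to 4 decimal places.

0.7358

det(sI - A) = s^2 - (tr A)s + det A, with tr A = 8 + (-14) = -6 and det A = 8·(-14) - (-10)·12 = -112 - (-120) = 8.
So p(s) = det(sI - A) = s^2 + 6s + 8.
Factor s^2 + 6s + 8: two numbers with sum -6 and product 8 are -2 and -4, so s^2 + 6s + 8 = (s + 2)(s + 4).
Hence p(s) = (s + 2) (s + 4), with roots -4, -2.
The eigenvalues -4, -2 are distinct and real, so A is diagonalisable and x(t) = e^{At} x(0) = V diag(e^{λ_i t}) V^{-1} x(0), where the columns of V are the eigenvectors.
λ = -4: A - (-4)I = [[12, -10], [12, -10]]. Row 1 gives 12·v1 + (-10)·v2 = 0, so take v_1 = [5, 6]^T.
λ = -2: A - (-2)I = [[10, -10], [12, -12]]. Row 1 gives 10·v1 + (-10)·v2 = 0, so take v_2 = [1, 1]^T.
V = [v_1 v_2] = [[5, 1], [6, 1]] has det V = -1, so V^{-1} = adj(V)/det V = [[-1, 1], [6, -5]].
Modal coordinates z(0) = V^{-1} x(0): (-1)·2 + 1·2 = 0; 6·2 + (-5)·2 = 2; so z(0) = [0, 2]^T.
x_1(t) = Σ_i (v_i)_1 · z_i(0) · e^{λ_i t} (row 1 of V times the modal terms).
x_1(0.5) = 5·0·e^{-4·0.5} + 1·2·e^{-2·0.5} = 0·0.135335 + 2·0.367879 = 0.7358.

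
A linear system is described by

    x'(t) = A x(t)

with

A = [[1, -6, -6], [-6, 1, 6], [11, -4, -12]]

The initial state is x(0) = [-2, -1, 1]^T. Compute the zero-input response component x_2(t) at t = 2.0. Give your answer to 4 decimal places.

det(sI - A) = s^3 - (tr A)s^2 + (M11 + M22 + M33)s - det A, where Mii is the 2×2 principal minor of A obtained by deleting row i and column i.
tr A = 1 + 1 + (-12) = -10; M11 = 1·(-12) - 6·(-4) = -12 - (-24) = 12; M22 = 1·(-12) - (-6)·11 = -12 - (-66) = 54; M33 = 1·1 - (-6)·(-6) = 1 - 36 = -35; sum of minors = 31.
det A = 1·(1·(-12) - 6·(-4)) - (-6)·((-6)·(-12) - 6·11) + (-6)·((-6)·(-4) - 1·11) = 1·12 - (-6)·6 + (-6)·13 = -30.
So p(s) = det(sI - A) = s^3 + 10s^2 + 31s + 30.
Rational-root test: any integer root divides 30. Testing small divisors, s = -2 works: p(-2) = -8 + 40 + (-62) + 30 = 0, so (s + 2) is a factor.
Dividing, p(s) = (s + 2)(s^2 + 8s + 15).
Factor s^2 + 8s + 15: two numbers with sum -8 and product 15 are -3 and -5, so s^2 + 8s + 15 = (s + 3)(s + 5).
Hence p(s) = (s + 2) (s + 3) (s + 5), with roots -5, -3, -2.
The eigenvalues -5, -3, -2 are distinct and real, so A is diagonalisable and x(t) = e^{At} x(0) = V diag(e^{λ_i t}) V^{-1} x(0), where the columns of V are the eigenvectors.
λ = -5: A - (-5)I = [[6, -6, -6], [-6, 6, 6], [11, -4, -7]]. v must be orthogonal to every row; (row 1) × (row 3) = [18, -24, 42], so take v_1 = [-3, 4, -7]^T.
λ = -3: A - (-3)I = [[4, -6, -6], [-6, 4, 6], [11, -4, -9]]. v must be orthogonal to every row; (row 1) × (row 2) = [-12, 12, -20], so take v_2 = [-3, 3, -5]^T.
λ = -2: A - (-2)I = [[3, -6, -6], [-6, 3, 6], [11, -4, -10]]. v must be orthogonal to every row; (row 1) × (row 2) = [-18, 18, -27], so take v_3 = [-2, 2, -3]^T.
V = [v_1 v_2 v_3] = [[-3, -3, -2], [4, 3, 2], [-7, -5, -3]] has det V = 1, so V^{-1} = adj(V)/det V = [[1, 1, 0], [-2, -5, -2], [1, 6, 3]].
Modal coordinates z(0) = V^{-1} x(0): 1·(-2) + 1·(-1) + 0·1 = -3; (-2)·(-2) + (-5)·(-1) + (-2)·1 = 7; 1·(-2) + 6·(-1) + 3·1 = -5; so z(0) = [-3, 7, -5]^T.
x_2(t) = Σ_i (v_i)_2 · z_i(0) · e^{λ_i t} (row 2 of V times the modal terms).
x_2(2.0) = 4·(-3)·e^{-5·2.0} + 3·7·e^{-3·2.0} + 2·(-5)·e^{-2·2.0} = (-12)·0.000045 + 21·0.002479 + (-10)·0.018316 = -0.1316.

-0.1316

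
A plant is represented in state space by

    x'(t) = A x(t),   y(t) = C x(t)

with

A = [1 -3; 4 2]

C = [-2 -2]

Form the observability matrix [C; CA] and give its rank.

2

CA = [[-10, 2]]
Observability matrix O = [C; CA] = [[-2, -2], [-10, 2]]
det(O) = (-2)·2 - (-2)·(-10) = -4 - 20 = -24 ≠ 0, so rank(O) = 2.
rank(O) = 2 = n, so the pair (A, C) is completely observable.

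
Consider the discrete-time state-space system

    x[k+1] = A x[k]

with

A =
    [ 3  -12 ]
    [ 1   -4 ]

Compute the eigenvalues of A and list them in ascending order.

det(zI - A) = z^2 - (tr A)z + det A, with tr A = 3 + (-4) = -1 and det A = 3·(-4) - (-12)·1 = -12 - (-12) = 0.
So p(z) = det(zI - A) = z^2 + z.
Factor z^2 + z: two numbers with sum -1 and product 0 are 0 and -1, so z^2 + z = z(z + 1).
Hence p(z) = z (z + 1), with roots -1, 0.

-1, 0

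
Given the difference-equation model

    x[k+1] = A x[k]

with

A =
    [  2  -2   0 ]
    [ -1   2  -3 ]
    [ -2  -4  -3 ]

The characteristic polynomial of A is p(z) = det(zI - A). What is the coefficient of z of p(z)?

Expand det(zI - A) for the 3×3 matrix.
p(z) = z^3 - z^2 - 22z + 42.
(Check: constant term = det(-A) = (-1)^3 det A = 42; coefficient of z^2 = -tr A = -1.)
The coefficient of z is -22.

-22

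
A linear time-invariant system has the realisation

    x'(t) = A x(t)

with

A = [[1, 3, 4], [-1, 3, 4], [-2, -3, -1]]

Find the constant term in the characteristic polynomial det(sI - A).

-18

Expand det(sI - A) for the 3×3 matrix.
p(s) = s^3 - 3s^2 + 22s - 18.
(Check: constant term = det(-A) = (-1)^3 det A = -18; coefficient of s^2 = -tr A = -3.)
The constant term is -18.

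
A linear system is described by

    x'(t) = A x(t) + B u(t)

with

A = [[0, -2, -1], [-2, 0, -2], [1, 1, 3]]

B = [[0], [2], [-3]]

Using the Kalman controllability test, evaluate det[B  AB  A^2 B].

-4

AB = [[-1], [6], [-7]]
A^2B = [[-5], [16], [-16]]
Controllability matrix C = [B  AB  A^2B] = [[0, -1, -5], [2, 6, 16], [-3, -7, -16]]
Expanding along the first row, det(C) = 0·(6·(-16) - 16·(-7)) - (-1)·(2·(-16) - 16·(-3)) + (-5)·(2·(-7) - 6·(-3)) = 0·16 - (-1)·16 + (-5)·4 = -4
Since det(C) ≠ 0, rank(C) = 3 and the system is completely controllable.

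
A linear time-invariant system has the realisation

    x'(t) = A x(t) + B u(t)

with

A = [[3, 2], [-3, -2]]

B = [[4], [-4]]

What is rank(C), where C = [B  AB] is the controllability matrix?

AB = [[4], [-4]]
Controllability matrix C = [B  AB] = [[4, 4], [-4, -4]]
Every column of C is a scalar multiple of column 1 = [4, -4] (multipliers 1, 1), so the columns span a one-dimensional space.
C ≠ 0, hence rank(C) = 1.
rank(C) = 1 < n = 2, so the pair (A, B) is not completely controllable.

1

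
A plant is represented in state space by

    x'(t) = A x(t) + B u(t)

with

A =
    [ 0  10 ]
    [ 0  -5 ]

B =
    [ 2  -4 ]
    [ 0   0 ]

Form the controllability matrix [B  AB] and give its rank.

1

AB = [[0, 0], [0, 0]]
Controllability matrix C = [B  AB] = [[2, -4, 0, 0], [0, 0, 0, 0]]
Every column of C is a scalar multiple of column 1 = [2, 0] (multipliers 1, -2, 0, 0), so the columns span a one-dimensional space.
C ≠ 0, hence rank(C) = 1.
rank(C) = 1 < n = 2, so the pair (A, B) is not completely controllable.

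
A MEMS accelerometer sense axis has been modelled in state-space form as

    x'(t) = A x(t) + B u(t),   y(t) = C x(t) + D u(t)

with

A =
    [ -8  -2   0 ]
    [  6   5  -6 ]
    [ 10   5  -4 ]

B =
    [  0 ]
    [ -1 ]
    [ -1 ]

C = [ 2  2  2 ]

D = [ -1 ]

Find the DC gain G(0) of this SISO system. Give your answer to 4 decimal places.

G(0) = C(-A)^{-1}B + D = -C A^{-1} B + D.
det A = -8, so A^{-1} = (1/-8)·adj(A) = [[-5/4, 1, -3/2], [9/2, -4, 6], [5/2, -5/2, 7/2]]
A^{-1} B = [1/2, -2, -1]^T
C A^{-1} B = -5
G(0) = D - C A^{-1} B = -1 - (-5) = 4

4.0000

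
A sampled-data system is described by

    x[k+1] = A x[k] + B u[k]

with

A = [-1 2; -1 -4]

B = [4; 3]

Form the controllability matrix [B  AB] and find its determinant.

-70

AB = [[2], [-16]]
Controllability matrix C = [B  AB] = [[4, 2], [3, -16]]
det(C) = 4·(-16) - 2·3 = -64 - 6 = -70
Since det(C) ≠ 0, rank(C) = 2 and the system is completely controllable.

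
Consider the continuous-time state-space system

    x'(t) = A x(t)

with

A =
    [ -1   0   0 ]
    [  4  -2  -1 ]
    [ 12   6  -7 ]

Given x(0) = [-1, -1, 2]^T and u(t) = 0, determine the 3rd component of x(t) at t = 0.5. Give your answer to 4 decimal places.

det(sI - A) = s^3 - (tr A)s^2 + (M11 + M22 + M33)s - det A, where Mii is the 2×2 principal minor of A obtained by deleting row i and column i.
tr A = (-1) + (-2) + (-7) = -10; M11 = (-2)·(-7) - (-1)·6 = 14 - (-6) = 20; M22 = (-1)·(-7) - 0·12 = 7 - 0 = 7; M33 = (-1)·(-2) - 0·4 = 2 - 0 = 2; sum of minors = 29.
det A = (-1)·((-2)·(-7) - (-1)·6) - 0·(4·(-7) - (-1)·12) + 0·(4·6 - (-2)·12) = (-1)·20 - 0·(-16) + 0·48 = -20.
So p(s) = det(sI - A) = s^3 + 10s^2 + 29s + 20.
Rational-root test: any integer root divides 20. Testing small divisors, s = -1 works: p(-1) = -1 + 10 + (-29) + 20 = 0, so (s + 1) is a factor.
Dividing, p(s) = (s + 1)(s^2 + 9s + 20).
Factor s^2 + 9s + 20: two numbers with sum -9 and product 20 are -4 and -5, so s^2 + 9s + 20 = (s + 4)(s + 5).
Hence p(s) = (s + 1) (s + 4) (s + 5), with roots -5, -4, -1.
The eigenvalues -5, -4, -1 are distinct and real, so A is diagonalisable and x(t) = e^{At} x(0) = V diag(e^{λ_i t}) V^{-1} x(0), where the columns of V are the eigenvectors.
λ = -5: A - (-5)I = [[4, 0, 0], [4, 3, -1], [12, 6, -2]]. v must be orthogonal to every row; (row 1) × (row 2) = [0, 4, 12], so take v_1 = [0, 1, 3]^T.
λ = -4: A - (-4)I = [[3, 0, 0], [4, 2, -1], [12, 6, -3]]. v must be orthogonal to every row; (row 1) × (row 2) = [0, 3, 6], so take v_2 = [0, 1, 2]^T.
λ = -1: A - (-1)I = [[0, 0, 0], [4, -1, -1], [12, 6, -6]]. v must be orthogonal to every row; (row 2) × (row 3) = [12, 12, 36], so take v_3 = [1, 1, 3]^T.
V = [v_1 v_2 v_3] = [[0, 0, 1], [1, 1, 1], [3, 2, 3]] has det V = -1, so V^{-1} = adj(V)/det V = [[-1, -2, 1], [0, 3, -1], [1, 0, 0]].
Modal coordinates z(0) = V^{-1} x(0): (-1)·(-1) + (-2)·(-1) + 1·2 = 5; 0·(-1) + 3·(-1) + (-1)·2 = -5; 1·(-1) + 0·(-1) + 0·2 = -1; so z(0) = [5, -5, -1]^T.
x_3(t) = Σ_i (v_i)_3 · z_i(0) · e^{λ_i t} (row 3 of V times the modal terms).
x_3(0.5) = 3·5·e^{-5·0.5} + 2·(-5)·e^{-4·0.5} + 3·(-1)·e^{-1·0.5} = 15·0.082085 + (-10)·0.135335 + (-3)·0.606531 = -1.9417.

-1.9417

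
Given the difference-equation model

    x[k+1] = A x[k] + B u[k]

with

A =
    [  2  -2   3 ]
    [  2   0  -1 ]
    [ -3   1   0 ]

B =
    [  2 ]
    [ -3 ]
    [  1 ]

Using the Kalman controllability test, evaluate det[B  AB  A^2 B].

-703

AB = [[13], [3], [-9]]
A^2B = [[-7], [35], [-36]]
Controllability matrix C = [B  AB  A^2B] = [[2, 13, -7], [-3, 3, 35], [1, -9, -36]]
Expanding along the first row, det(C) = 2·(3·(-36) - 35·(-9)) - 13·((-3)·(-36) - 35·1) + (-7)·((-3)·(-9) - 3·1) = 2·207 - 13·73 + (-7)·24 = -703
Since det(C) ≠ 0, rank(C) = 3 and the system is completely controllable.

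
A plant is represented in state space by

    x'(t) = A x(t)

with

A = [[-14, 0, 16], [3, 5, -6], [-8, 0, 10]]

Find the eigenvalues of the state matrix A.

det(sI - A) = s^3 - (tr A)s^2 + (M11 + M22 + M33)s - det A, where Mii is the 2×2 principal minor of A obtained by deleting row i and column i.
tr A = (-14) + 5 + 10 = 1; M11 = 5·10 - (-6)·0 = 50 - 0 = 50; M22 = (-14)·10 - 16·(-8) = -140 - (-128) = -12; M33 = (-14)·5 - 0·3 = -70 - 0 = -70; sum of minors = -32.
det A = (-14)·(5·10 - (-6)·0) - 0·(3·10 - (-6)·(-8)) + 16·(3·0 - 5·(-8)) = (-14)·50 - 0·(-18) + 16·40 = -60.
So p(s) = det(sI - A) = s^3 - s^2 - 32s + 60.
Rational-root test: any integer root divides 60. Testing small divisors, s = 2 works: p(2) = 8 + (-4) + (-64) + 60 = 0, so (s - 2) is a factor.
Dividing, p(s) = (s - 2)(s^2 + s - 30).
Factor s^2 + s - 30: two numbers with sum -1 and product -30 are 5 and -6, so s^2 + s - 30 = (s - 5)(s + 6).
Hence p(s) = (s - 5) (s - 2) (s + 6), with roots -6, 2, 5.
At least one eigenvalue has non-negative real part, so the system is not asymptotically stable.

-6, 2, 5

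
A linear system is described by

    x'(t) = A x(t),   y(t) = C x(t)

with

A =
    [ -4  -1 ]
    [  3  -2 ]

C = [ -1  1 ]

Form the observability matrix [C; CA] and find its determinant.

CA = [[7, -1]]
Observability matrix O = [C; CA] = [[-1, 1], [7, -1]]
det(O) = (-1)·(-1) - 1·7 = 1 - 7 = -6
Since det(O) ≠ 0, rank(O) = 2 and the system is completely observable.

-6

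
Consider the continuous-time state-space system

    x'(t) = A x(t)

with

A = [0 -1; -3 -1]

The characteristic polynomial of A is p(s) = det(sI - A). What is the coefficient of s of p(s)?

1

For a 2×2 matrix, det(sI - A) = s^2 - (tr A)s + det A.
tr A = -1, det A = -3.
So p(s) = s^2 + s - 3.
The coefficient of s is 1.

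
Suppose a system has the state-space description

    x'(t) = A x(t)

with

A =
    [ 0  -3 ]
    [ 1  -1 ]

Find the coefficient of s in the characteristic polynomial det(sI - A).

1

For a 2×2 matrix, det(sI - A) = s^2 - (tr A)s + det A.
tr A = -1, det A = 3.
So p(s) = s^2 + s + 3.
The coefficient of s is 1.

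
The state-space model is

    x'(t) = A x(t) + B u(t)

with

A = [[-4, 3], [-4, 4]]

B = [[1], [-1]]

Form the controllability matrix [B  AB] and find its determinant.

-15

AB = [[-7], [-8]]
Controllability matrix C = [B  AB] = [[1, -7], [-1, -8]]
det(C) = 1·(-8) - (-7)·(-1) = -8 - 7 = -15
Since det(C) ≠ 0, rank(C) = 2 and the system is completely controllable.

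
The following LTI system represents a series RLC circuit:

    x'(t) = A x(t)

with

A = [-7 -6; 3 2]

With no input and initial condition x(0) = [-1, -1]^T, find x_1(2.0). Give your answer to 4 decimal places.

det(sI - A) = s^2 - (tr A)s + det A, with tr A = (-7) + 2 = -5 and det A = (-7)·2 - (-6)·3 = -14 - (-18) = 4.
So p(s) = det(sI - A) = s^2 + 5s + 4.
Factor s^2 + 5s + 4: two numbers with sum -5 and product 4 are -1 and -4, so s^2 + 5s + 4 = (s + 1)(s + 4).
Hence p(s) = (s + 1) (s + 4), with roots -4, -1.
The eigenvalues -4, -1 are distinct and real, so A is diagonalisable and x(t) = e^{At} x(0) = V diag(e^{λ_i t}) V^{-1} x(0), where the columns of V are the eigenvectors.
λ = -4: A - (-4)I = [[-3, -6], [3, 6]]. Row 1 gives (-3)·v1 + (-6)·v2 = 0, so take v_1 = [2, -1]^T.
λ = -1: A - (-1)I = [[-6, -6], [3, 3]]. Row 1 gives (-6)·v1 + (-6)·v2 = 0, so take v_2 = [-1, 1]^T.
V = [v_1 v_2] = [[2, -1], [-1, 1]] has det V = 1, so V^{-1} = adj(V)/det V = [[1, 1], [1, 2]].
Modal coordinates z(0) = V^{-1} x(0): 1·(-1) + 1·(-1) = -2; 1·(-1) + 2·(-1) = -3; so z(0) = [-2, -3]^T.
x_1(t) = Σ_i (v_i)_1 · z_i(0) · e^{λ_i t} (row 1 of V times the modal terms).
x_1(2.0) = 2·(-2)·e^{-4·2.0} + (-1)·(-3)·e^{-1·2.0} = (-4)·0.000335 + 3·0.135335 = 0.4047.

0.4047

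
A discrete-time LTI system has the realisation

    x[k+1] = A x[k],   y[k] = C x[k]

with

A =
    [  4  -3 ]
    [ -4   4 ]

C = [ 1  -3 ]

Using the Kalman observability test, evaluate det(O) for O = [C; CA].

33

CA = [[16, -15]]
Observability matrix O = [C; CA] = [[1, -3], [16, -15]]
det(O) = 1·(-15) - (-3)·16 = -15 - (-48) = 33
Since det(O) ≠ 0, rank(O) = 2 and the system is completely observable.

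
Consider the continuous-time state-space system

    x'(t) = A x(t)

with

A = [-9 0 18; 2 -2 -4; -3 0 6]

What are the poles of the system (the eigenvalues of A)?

-3, -2, 0

det(sI - A) = s^3 - (tr A)s^2 + (M11 + M22 + M33)s - det A, where Mii is the 2×2 principal minor of A obtained by deleting row i and column i.
tr A = (-9) + (-2) + 6 = -5; M11 = (-2)·6 - (-4)·0 = -12 - 0 = -12; M22 = (-9)·6 - 18·(-3) = -54 - (-54) = 0; M33 = (-9)·(-2) - 0·2 = 18 - 0 = 18; sum of minors = 6.
det A = (-9)·((-2)·6 - (-4)·0) - 0·(2·6 - (-4)·(-3)) + 18·(2·0 - (-2)·(-3)) = (-9)·(-12) - 0·0 + 18·(-6) = 0.
So p(s) = det(sI - A) = s^3 + 5s^2 + 6s.
The constant term is 0, so p(s) = s(s^2 + 5s + 6).
Factor s^2 + 5s + 6: two numbers with sum -5 and product 6 are -2 and -3, so s^2 + 5s + 6 = (s + 2)(s + 3).
Hence p(s) = s (s + 2) (s + 3), with roots -3, -2, 0.
At least one eigenvalue has non-negative real part, so the system is not asymptotically stable.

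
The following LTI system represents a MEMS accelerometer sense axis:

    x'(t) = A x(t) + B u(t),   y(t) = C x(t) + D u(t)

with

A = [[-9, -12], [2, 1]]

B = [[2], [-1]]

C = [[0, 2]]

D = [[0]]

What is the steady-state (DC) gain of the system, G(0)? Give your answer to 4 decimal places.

G(0) = C(-A)^{-1}B + D = -C A^{-1} B + D.
det A = 15, so A^{-1} = (1/15)·adj(A) = [[1/15, 4/5], [-2/15, -3/5]]
A^{-1} B = [-2/3, 1/3]^T
C A^{-1} B = 2/3
G(0) = D - C A^{-1} B = 0 - (2/3) = -2/3 ≈ -0.6667

-0.6667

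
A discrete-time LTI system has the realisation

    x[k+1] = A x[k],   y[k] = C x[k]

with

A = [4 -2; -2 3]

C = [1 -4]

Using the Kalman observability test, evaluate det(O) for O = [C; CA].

CA = [[12, -14]]
Observability matrix O = [C; CA] = [[1, -4], [12, -14]]
det(O) = 1·(-14) - (-4)·12 = -14 - (-48) = 34
Since det(O) ≠ 0, rank(O) = 2 and the system is completely observable.

34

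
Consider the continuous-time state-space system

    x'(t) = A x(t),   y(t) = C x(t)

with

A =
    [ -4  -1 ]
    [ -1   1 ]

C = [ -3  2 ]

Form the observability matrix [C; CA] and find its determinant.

CA = [[10, 5]]
Observability matrix O = [C; CA] = [[-3, 2], [10, 5]]
det(O) = (-3)·5 - 2·10 = -15 - 20 = -35
Since det(O) ≠ 0, rank(O) = 2 and the system is completely observable.

-35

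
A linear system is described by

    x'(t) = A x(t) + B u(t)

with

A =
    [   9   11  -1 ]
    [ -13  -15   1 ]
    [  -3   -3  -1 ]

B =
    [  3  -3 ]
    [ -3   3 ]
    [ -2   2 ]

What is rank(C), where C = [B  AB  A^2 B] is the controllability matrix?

AB = [[-4, 4], [4, -4], [2, -2]]
A^2B = [[6, -6], [-6, 6], [-2, 2]]
Controllability matrix C = [B  AB  A^2B] = [[3, -3, -4, 4, 6, -6], [-3, 3, 4, -4, -6, 6], [-2, 2, 2, -2, -2, 2]]
The rows r1, r2, r3 of C are linearly dependent: r1 + r2 = 0 (check each entry), so rank(C) ≤ 2.
The 2×2 minor from rows 1, 3, columns 1, 3 is 3·2 - (-4)·(-2) = 6 - 8 = -2 ≠ 0, so rank(C) = 2.
rank(C) = 2 < n = 3, so the pair (A, B) is not completely controllable.

2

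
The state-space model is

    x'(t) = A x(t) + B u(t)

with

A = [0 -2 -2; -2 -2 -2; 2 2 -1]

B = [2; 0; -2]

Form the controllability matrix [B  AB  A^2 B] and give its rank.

3

AB = [[4], [0], [6]]
A^2B = [[-12], [-20], [2]]
Controllability matrix C = [B  AB  A^2B] = [[2, 4, -12], [0, 0, -20], [-2, 6, 2]]
det(C) = 2·(0·2 - (-20)·6) - 4·(0·2 - (-20)·(-2)) + (-12)·(0·6 - 0·(-2)) = 2·120 - 4·(-40) + (-12)·0 = 400 ≠ 0, so rank(C) = 3.
rank(C) = 3 = n, so the pair (A, B) is completely controllable.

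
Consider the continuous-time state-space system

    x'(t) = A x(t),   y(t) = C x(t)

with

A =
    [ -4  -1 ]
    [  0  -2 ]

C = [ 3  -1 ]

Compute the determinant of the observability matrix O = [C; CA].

-15

CA = [[-12, -1]]
Observability matrix O = [C; CA] = [[3, -1], [-12, -1]]
det(O) = 3·(-1) - (-1)·(-12) = -3 - 12 = -15
Since det(O) ≠ 0, rank(O) = 2 and the system is completely observable.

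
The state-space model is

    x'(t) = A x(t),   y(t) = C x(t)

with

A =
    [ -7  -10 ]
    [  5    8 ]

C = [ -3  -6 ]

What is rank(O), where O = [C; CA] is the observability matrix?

1

CA = [[-9, -18]]
Observability matrix O = [C; CA] = [[-3, -6], [-9, -18]]
Every row of O is a scalar multiple of row 1 = [-3, -6] (multipliers 1, 3), so the rows span a one-dimensional space.
O ≠ 0, hence rank(O) = 1.
rank(O) = 1 < n = 2, so the pair (A, C) is not completely observable.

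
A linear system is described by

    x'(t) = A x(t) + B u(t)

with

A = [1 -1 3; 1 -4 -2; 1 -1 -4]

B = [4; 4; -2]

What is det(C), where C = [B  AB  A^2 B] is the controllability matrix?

456

AB = [[-6], [-8], [8]]
A^2B = [[26], [10], [-30]]
Controllability matrix C = [B  AB  A^2B] = [[4, -6, 26], [4, -8, 10], [-2, 8, -30]]
Expanding along the first row, det(C) = 4·((-8)·(-30) - 10·8) - (-6)·(4·(-30) - 10·(-2)) + 26·(4·8 - (-8)·(-2)) = 4·160 - (-6)·(-100) + 26·16 = 456
Since det(C) ≠ 0, rank(C) = 3 and the system is completely controllable.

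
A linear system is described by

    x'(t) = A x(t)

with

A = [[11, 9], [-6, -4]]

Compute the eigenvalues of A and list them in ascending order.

2, 5

det(sI - A) = s^2 - (tr A)s + det A, with tr A = 11 + (-4) = 7 and det A = 11·(-4) - 9·(-6) = -44 - (-54) = 10.
So p(s) = det(sI - A) = s^2 - 7s + 10.
Factor s^2 - 7s + 10: two numbers with sum 7 and product 10 are 5 and 2, so s^2 - 7s + 10 = (s - 5)(s - 2).
Hence p(s) = (s - 5) (s - 2), with roots 2, 5.
At least one eigenvalue has non-negative real part, so the system is not asymptotically stable.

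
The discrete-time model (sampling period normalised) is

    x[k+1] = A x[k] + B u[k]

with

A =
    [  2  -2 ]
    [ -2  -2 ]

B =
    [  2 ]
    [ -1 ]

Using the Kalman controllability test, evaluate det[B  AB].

AB = [[6], [-2]]
Controllability matrix C = [B  AB] = [[2, 6], [-1, -2]]
det(C) = 2·(-2) - 6·(-1) = -4 - (-6) = 2
Since det(C) ≠ 0, rank(C) = 2 and the system is completely controllable.

2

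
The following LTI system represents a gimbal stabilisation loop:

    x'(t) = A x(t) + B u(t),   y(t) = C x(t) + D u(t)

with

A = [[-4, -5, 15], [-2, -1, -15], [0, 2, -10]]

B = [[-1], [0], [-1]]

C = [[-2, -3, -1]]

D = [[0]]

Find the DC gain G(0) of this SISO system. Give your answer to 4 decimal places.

G(0) = C(-A)^{-1}B + D = -C A^{-1} B + D.
det A = -120, so A^{-1} = (1/-120)·adj(A) = [[-1/3, 1/6, -3/4], [1/6, -1/3, 3/4], [1/30, -1/15, 1/20]]
A^{-1} B = [13/12, -11/12, -1/12]^T
C A^{-1} B = 2/3
G(0) = D - C A^{-1} B = 0 - (2/3) = -2/3 ≈ -0.6667

-0.6667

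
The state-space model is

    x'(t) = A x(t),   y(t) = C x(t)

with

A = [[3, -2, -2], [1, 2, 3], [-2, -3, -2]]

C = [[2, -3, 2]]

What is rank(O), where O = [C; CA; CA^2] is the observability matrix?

3

CA = [[-1, -16, -17]]
CA^2 = [[15, 21, -12]]
Observability matrix O = [C; CA; CA^2] = [[2, -3, 2], [-1, -16, -17], [15, 21, -12]]
det(O) = 2·((-16)·(-12) - (-17)·21) - (-3)·((-1)·(-12) - (-17)·15) + 2·((-1)·21 - (-16)·15) = 2·549 - (-3)·267 + 2·219 = 2337 ≠ 0, so rank(O) = 3.
rank(O) = 3 = n, so the pair (A, C) is completely observable.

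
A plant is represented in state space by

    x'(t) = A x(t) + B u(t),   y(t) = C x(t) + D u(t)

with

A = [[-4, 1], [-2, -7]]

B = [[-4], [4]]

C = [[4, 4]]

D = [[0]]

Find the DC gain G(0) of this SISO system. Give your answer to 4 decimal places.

G(0) = C(-A)^{-1}B + D = -C A^{-1} B + D.
det A = 30, so A^{-1} = (1/30)·adj(A) = [[-7/30, -1/30], [1/15, -2/15]]
A^{-1} B = [4/5, -4/5]^T
C A^{-1} B = 0
G(0) = D - C A^{-1} B = 0 - (0) = 0

0.0000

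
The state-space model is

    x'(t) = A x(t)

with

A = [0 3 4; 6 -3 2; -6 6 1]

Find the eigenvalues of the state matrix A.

det(sI - A) = s^3 - (tr A)s^2 + (M11 + M22 + M33)s - det A, where Mii is the 2×2 principal minor of A obtained by deleting row i and column i.
tr A = 0 + (-3) + 1 = -2; M11 = (-3)·1 - 2·6 = -3 - 12 = -15; M22 = 0·1 - 4·(-6) = 0 - (-24) = 24; M33 = 0·(-3) - 3·6 = 0 - 18 = -18; sum of minors = -9.
det A = 0·((-3)·1 - 2·6) - 3·(6·1 - 2·(-6)) + 4·(6·6 - (-3)·(-6)) = 0·(-15) - 3·18 + 4·18 = 18.
So p(s) = det(sI - A) = s^3 + 2s^2 - 9s - 18.
Rational-root test: any integer root divides -18. Testing small divisors, s = -2 works: p(-2) = -8 + 8 + 18 + (-18) = 0, so (s + 2) is a factor.
Dividing, p(s) = (s + 2)(s^2 - 9).
Factor s^2 - 9: two numbers with sum 0 and product -9 are 3 and -3, so s^2 - 9 = (s - 3)(s + 3).
Hence p(s) = (s - 3) (s + 2) (s + 3), with roots -3, -2, 3.
At least one eigenvalue has non-negative real part, so the system is not asymptotically stable.

-3, -2, 3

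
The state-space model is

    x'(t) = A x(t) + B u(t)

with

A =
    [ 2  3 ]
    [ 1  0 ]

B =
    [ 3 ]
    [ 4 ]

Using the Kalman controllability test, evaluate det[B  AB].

AB = [[18], [3]]
Controllability matrix C = [B  AB] = [[3, 18], [4, 3]]
det(C) = 3·3 - 18·4 = 9 - 72 = -63
Since det(C) ≠ 0, rank(C) = 2 and the system is completely controllable.

-63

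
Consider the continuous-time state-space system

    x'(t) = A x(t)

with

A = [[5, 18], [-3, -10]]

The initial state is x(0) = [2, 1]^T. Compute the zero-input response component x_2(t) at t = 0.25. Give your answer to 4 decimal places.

-1.2758

det(sI - A) = s^2 - (tr A)s + det A, with tr A = 5 + (-10) = -5 and det A = 5·(-10) - 18·(-3) = -50 - (-54) = 4.
So p(s) = det(sI - A) = s^2 + 5s + 4.
Factor s^2 + 5s + 4: two numbers with sum -5 and product 4 are -1 and -4, so s^2 + 5s + 4 = (s + 1)(s + 4).
Hence p(s) = (s + 1) (s + 4), with roots -4, -1.
The eigenvalues -4, -1 are distinct and real, so A is diagonalisable and x(t) = e^{At} x(0) = V diag(e^{λ_i t}) V^{-1} x(0), where the columns of V are the eigenvectors.
λ = -4: A - (-4)I = [[9, 18], [-3, -6]]. Row 1 gives 9·v1 + 18·v2 = 0, so take v_1 = [-2, 1]^T.
λ = -1: A - (-1)I = [[6, 18], [-3, -9]]. Row 1 gives 6·v1 + 18·v2 = 0, so take v_2 = [-3, 1]^T.
V = [v_1 v_2] = [[-2, -3], [1, 1]] has det V = 1, so V^{-1} = adj(V)/det V = [[1, 3], [-1, -2]].
Modal coordinates z(0) = V^{-1} x(0): 1·2 + 3·1 = 5; (-1)·2 + (-2)·1 = -4; so z(0) = [5, -4]^T.
x_2(t) = Σ_i (v_i)_2 · z_i(0) · e^{λ_i t} (row 2 of V times the modal terms).
x_2(0.25) = 1·5·e^{-4·0.25} + 1·(-4)·e^{-1·0.25} = 5·0.367879 + (-4)·0.778801 = -1.2758.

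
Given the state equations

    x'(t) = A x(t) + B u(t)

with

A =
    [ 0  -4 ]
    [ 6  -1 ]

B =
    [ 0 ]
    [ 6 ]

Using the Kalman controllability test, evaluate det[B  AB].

144

AB = [[-24], [-6]]
Controllability matrix C = [B  AB] = [[0, -24], [6, -6]]
det(C) = 0·(-6) - (-24)·6 = 0 - (-144) = 144
Since det(C) ≠ 0, rank(C) = 2 and the system is completely controllable.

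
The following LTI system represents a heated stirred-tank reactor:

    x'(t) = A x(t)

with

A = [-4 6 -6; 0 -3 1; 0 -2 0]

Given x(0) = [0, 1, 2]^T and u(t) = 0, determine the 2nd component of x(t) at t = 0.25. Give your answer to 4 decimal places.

0.7788

det(sI - A) = s^3 - (tr A)s^2 + (M11 + M22 + M33)s - det A, where Mii is the 2×2 principal minor of A obtained by deleting row i and column i.
tr A = (-4) + (-3) + 0 = -7; M11 = (-3)·0 - 1·(-2) = 0 - (-2) = 2; M22 = (-4)·0 - (-6)·0 = 0 - 0 = 0; M33 = (-4)·(-3) - 6·0 = 12 - 0 = 12; sum of minors = 14.
det A = (-4)·((-3)·0 - 1·(-2)) - 6·(0·0 - 1·0) + (-6)·(0·(-2) - (-3)·0) = (-4)·2 - 6·0 + (-6)·0 = -8.
So p(s) = det(sI - A) = s^3 + 7s^2 + 14s + 8.
Rational-root test: any integer root divides 8. Testing small divisors, s = -1 works: p(-1) = -1 + 7 + (-14) + 8 = 0, so (s + 1) is a factor.
Dividing, p(s) = (s + 1)(s^2 + 6s + 8).
Factor s^2 + 6s + 8: two numbers with sum -6 and product 8 are -2 and -4, so s^2 + 6s + 8 = (s + 2)(s + 4).
Hence p(s) = (s + 1) (s + 2) (s + 4), with roots -4, -2, -1.
The eigenvalues -4, -2, -1 are distinct and real, so A is diagonalisable and x(t) = e^{At} x(0) = V diag(e^{λ_i t}) V^{-1} x(0), where the columns of V are the eigenvectors.
λ = -4: A - (-4)I = [[0, 6, -6], [0, 1, 1], [0, -2, 4]]. v must be orthogonal to every row; (row 1) × (row 2) = [12, 0, 0], so take v_1 = [1, 0, 0]^T.
λ = -2: A - (-2)I = [[-2, 6, -6], [0, -1, 1], [0, -2, 2]]. v must be orthogonal to every row; (row 1) × (row 2) = [0, 2, 2], so take v_2 = [0, 1, 1]^T.
λ = -1: A - (-1)I = [[-3, 6, -6], [0, -2, 1], [0, -2, 1]]. v must be orthogonal to every row; (row 1) × (row 2) = [-6, 3, 6], so take v_3 = [-2, 1, 2]^T.
V = [v_1 v_2 v_3] = [[1, 0, -2], [0, 1, 1], [0, 1, 2]] has det V = 1, so V^{-1} = adj(V)/det V = [[1, -2, 2], [0, 2, -1], [0, -1, 1]].
Modal coordinates z(0) = V^{-1} x(0): 1·0 + (-2)·1 + 2·2 = 2; 0·0 + 2·1 + (-1)·2 = 0; 0·0 + (-1)·1 + 1·2 = 1; so z(0) = [2, 0, 1]^T.
x_2(t) = Σ_i (v_i)_2 · z_i(0) · e^{λ_i t} (row 2 of V times the modal terms).
x_2(0.25) = 0·2·e^{-4·0.25} + 1·0·e^{-2·0.25} + 1·1·e^{-1·0.25} = 0·0.367879 + 0·0.606531 + 1·0.778801 = 0.7788.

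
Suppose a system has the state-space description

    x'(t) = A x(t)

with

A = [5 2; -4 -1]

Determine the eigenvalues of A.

det(sI - A) = s^2 - (tr A)s + det A, with tr A = 5 + (-1) = 4 and det A = 5·(-1) - 2·(-4) = -5 - (-8) = 3.
So p(s) = det(sI - A) = s^2 - 4s + 3.
Factor s^2 - 4s + 3: two numbers with sum 4 and product 3 are 3 and 1, so s^2 - 4s + 3 = (s - 3)(s - 1).
Hence p(s) = (s - 3) (s - 1), with roots 1, 3.
At least one eigenvalue has non-negative real part, so the system is not asymptotically stable.

1, 3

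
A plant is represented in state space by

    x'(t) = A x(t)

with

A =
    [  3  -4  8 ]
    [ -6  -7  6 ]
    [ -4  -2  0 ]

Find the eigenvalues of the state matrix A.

-4, -1, 1

det(sI - A) = s^3 - (tr A)s^2 + (M11 + M22 + M33)s - det A, where Mii is the 2×2 principal minor of A obtained by deleting row i and column i.
tr A = 3 + (-7) + 0 = -4; M11 = (-7)·0 - 6·(-2) = 0 - (-12) = 12; M22 = 3·0 - 8·(-4) = 0 - (-32) = 32; M33 = 3·(-7) - (-4)·(-6) = -21 - 24 = -45; sum of minors = -1.
det A = 3·((-7)·0 - 6·(-2)) - (-4)·((-6)·0 - 6·(-4)) + 8·((-6)·(-2) - (-7)·(-4)) = 3·12 - (-4)·24 + 8·(-16) = 4.
So p(s) = det(sI - A) = s^3 + 4s^2 - s - 4.
Rational-root test: any integer root divides -4. Testing small divisors, s = -1 works: p(-1) = -1 + 4 + 1 + (-4) = 0, so (s + 1) is a factor.
Dividing, p(s) = (s + 1)(s^2 + 3s - 4).
Factor s^2 + 3s - 4: two numbers with sum -3 and product -4 are 1 and -4, so s^2 + 3s - 4 = (s - 1)(s + 4).
Hence p(s) = (s - 1) (s + 1) (s + 4), with roots -4, -1, 1.
At least one eigenvalue has non-negative real part, so the system is not asymptotically stable.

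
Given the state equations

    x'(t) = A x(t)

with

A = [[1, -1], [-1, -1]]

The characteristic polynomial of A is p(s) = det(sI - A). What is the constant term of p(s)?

-2

For a 2×2 matrix, det(sI - A) = s^2 - (tr A)s + det A.
tr A = 0, det A = -2.
So p(s) = s^2 - 2.
The constant term is -2.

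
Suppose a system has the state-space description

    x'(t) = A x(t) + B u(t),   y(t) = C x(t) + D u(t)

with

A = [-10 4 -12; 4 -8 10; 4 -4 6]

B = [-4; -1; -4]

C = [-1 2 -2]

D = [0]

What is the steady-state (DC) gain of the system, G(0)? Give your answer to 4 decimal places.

-3.3333

G(0) = C(-A)^{-1}B + D = -C A^{-1} B + D.
det A = -48, so A^{-1} = (1/-48)·adj(A) = [[1/6, -1/2, 7/6], [-1/3, 1/4, -13/12], [-1/3, 1/2, -4/3]]
A^{-1} B = [-29/6, 65/12, 37/6]^T
C A^{-1} B = 10/3
G(0) = D - C A^{-1} B = 0 - (10/3) = -10/3 ≈ -3.3333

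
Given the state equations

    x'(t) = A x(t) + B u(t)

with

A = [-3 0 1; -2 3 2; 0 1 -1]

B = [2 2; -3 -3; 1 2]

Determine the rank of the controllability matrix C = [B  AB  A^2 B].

AB = [[-5, -4], [-11, -9], [-4, -5]]
A^2B = [[11, 7], [-31, -29], [-7, -4]]
Controllability matrix C = [B  AB  A^2B] = [[2, 2, -5, -4, 11, 7], [-3, -3, -11, -9, -31, -29], [1, 2, -4, -5, -7, -4]]
Take the 3×3 submatrix of C formed by columns 1, 2, 3: [[2, 2, -5], [-3, -3, -11], [1, 2, -4]]. Its determinant is 2·((-3)·(-4) - (-11)·2) - 2·((-3)·(-4) - (-11)·1) + (-5)·((-3)·2 - (-3)·1) = 2·34 - 2·23 + (-5)·(-3) = 37 ≠ 0.
So rank(C) ≥ 3; since C has 3 rows, rank(C) = 3.
rank(C) = 3 = n, so the pair (A, B) is completely controllable.

3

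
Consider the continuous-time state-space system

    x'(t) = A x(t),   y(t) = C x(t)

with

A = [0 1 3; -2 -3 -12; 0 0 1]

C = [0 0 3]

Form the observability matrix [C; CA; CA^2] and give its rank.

CA = [[0, 0, 3]]
CA^2 = [[0, 0, 3]]
Observability matrix O = [C; CA; CA^2] = [[0, 0, 3], [0, 0, 3], [0, 0, 3]]
Every row of O is a scalar multiple of row 1 = [0, 0, 3] (multipliers 1, 1, 1), so the rows span a one-dimensional space.
O ≠ 0, hence rank(O) = 1.
rank(O) = 1 < n = 3, so the pair (A, C) is not completely observable.

1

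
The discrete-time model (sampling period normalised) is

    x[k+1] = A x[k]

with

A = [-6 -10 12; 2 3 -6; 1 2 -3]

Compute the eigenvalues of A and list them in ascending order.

det(zI - A) = z^3 - (tr A)z^2 + (M11 + M22 + M33)z - det A, where Mii is the 2×2 principal minor of A obtained by deleting row i and column i.
tr A = (-6) + 3 + (-3) = -6; M11 = 3·(-3) - (-6)·2 = -9 - (-12) = 3; M22 = (-6)·(-3) - 12·1 = 18 - 12 = 6; M33 = (-6)·3 - (-10)·2 = -18 - (-20) = 2; sum of minors = 11.
det A = (-6)·(3·(-3) - (-6)·2) - (-10)·(2·(-3) - (-6)·1) + 12·(2·2 - 3·1) = (-6)·3 - (-10)·0 + 12·1 = -6.
So p(z) = det(zI - A) = z^3 + 6z^2 + 11z + 6.
Rational-root test: any integer root divides 6. Testing small divisors, z = -1 works: p(-1) = -1 + 6 + (-11) + 6 = 0, so (z + 1) is a factor.
Dividing, p(z) = (z + 1)(z^2 + 5z + 6).
Factor z^2 + 5z + 6: two numbers with sum -5 and product 6 are -2 and -3, so z^2 + 5z + 6 = (z + 2)(z + 3).
Hence p(z) = (z + 1) (z + 2) (z + 3), with roots -3, -2, -1.

-3, -2, -1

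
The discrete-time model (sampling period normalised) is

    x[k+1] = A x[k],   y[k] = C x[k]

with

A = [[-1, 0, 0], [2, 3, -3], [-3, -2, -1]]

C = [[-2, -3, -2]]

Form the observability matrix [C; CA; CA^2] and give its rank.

3

CA = [[2, -5, 11]]
CA^2 = [[-45, -37, 4]]
Observability matrix O = [C; CA; CA^2] = [[-2, -3, -2], [2, -5, 11], [-45, -37, 4]]
det(O) = (-2)·((-5)·4 - 11·(-37)) - (-3)·(2·4 - 11·(-45)) + (-2)·(2·(-37) - (-5)·(-45)) = (-2)·387 - (-3)·503 + (-2)·(-299) = 1333 ≠ 0, so rank(O) = 3.
rank(O) = 3 = n, so the pair (A, C) is completely observable.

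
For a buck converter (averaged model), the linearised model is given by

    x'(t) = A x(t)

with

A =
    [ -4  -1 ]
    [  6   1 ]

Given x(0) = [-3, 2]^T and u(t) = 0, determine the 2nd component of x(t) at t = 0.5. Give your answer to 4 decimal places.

-2.1281

det(sI - A) = s^2 - (tr A)s + det A, with tr A = (-4) + 1 = -3 and det A = (-4)·1 - (-1)·6 = -4 - (-6) = 2.
So p(s) = det(sI - A) = s^2 + 3s + 2.
Factor s^2 + 3s + 2: two numbers with sum -3 and product 2 are -1 and -2, so s^2 + 3s + 2 = (s + 1)(s + 2).
Hence p(s) = (s + 1) (s + 2), with roots -2, -1.
The eigenvalues -2, -1 are distinct and real, so A is diagonalisable and x(t) = e^{At} x(0) = V diag(e^{λ_i t}) V^{-1} x(0), where the columns of V are the eigenvectors.
λ = -2: A - (-2)I = [[-2, -1], [6, 3]]. Row 1 gives (-2)·v1 + (-1)·v2 = 0, so take v_1 = [1, -2]^T.
λ = -1: A - (-1)I = [[-3, -1], [6, 2]]. Row 1 gives (-3)·v1 + (-1)·v2 = 0, so take v_2 = [-1, 3]^T.
V = [v_1 v_2] = [[1, -1], [-2, 3]] has det V = 1, so V^{-1} = adj(V)/det V = [[3, 1], [2, 1]].
Modal coordinates z(0) = V^{-1} x(0): 3·(-3) + 1·2 = -7; 2·(-3) + 1·2 = -4; so z(0) = [-7, -4]^T.
x_2(t) = Σ_i (v_i)_2 · z_i(0) · e^{λ_i t} (row 2 of V times the modal terms).
x_2(0.5) = (-2)·(-7)·e^{-2·0.5} + 3·(-4)·e^{-1·0.5} = 14·0.367879 + (-12)·0.606531 = -2.1281.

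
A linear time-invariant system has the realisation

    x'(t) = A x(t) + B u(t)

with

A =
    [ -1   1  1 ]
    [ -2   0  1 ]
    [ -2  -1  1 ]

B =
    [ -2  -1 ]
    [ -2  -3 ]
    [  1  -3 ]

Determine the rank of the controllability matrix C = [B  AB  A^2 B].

AB = [[1, -5], [5, -1], [7, 2]]
A^2B = [[11, 6], [5, 12], [0, 13]]
Controllability matrix C = [B  AB  A^2B] = [[-2, -1, 1, -5, 11, 6], [-2, -3, 5, -1, 5, 12], [1, -3, 7, 2, 0, 13]]
Take the 3×3 submatrix of C formed by columns 1, 2, 3: [[-2, -1, 1], [-2, -3, 5], [1, -3, 7]]. Its determinant is (-2)·((-3)·7 - 5·(-3)) - (-1)·((-2)·7 - 5·1) + 1·((-2)·(-3) - (-3)·1) = (-2)·(-6) - (-1)·(-19) + 1·9 = 2 ≠ 0.
So rank(C) ≥ 3; since C has 3 rows, rank(C) = 3.
rank(C) = 3 = n, so the pair (A, B) is completely controllable.

3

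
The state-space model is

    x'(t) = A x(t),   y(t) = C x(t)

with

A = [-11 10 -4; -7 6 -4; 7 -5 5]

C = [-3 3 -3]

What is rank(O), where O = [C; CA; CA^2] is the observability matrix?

CA = [[-9, 3, -15]]
CA^2 = [[-27, 3, -51]]
Observability matrix O = [C; CA; CA^2] = [[-3, 3, -3], [-9, 3, -15], [-27, 3, -51]]
The columns c1, c2, c3 of O are linearly dependent: -2·c1 - c2 + c3 = 0 (check each entry), so rank(O) ≤ 2.
The 2×2 minor from rows 1, 2, columns 1, 2 is (-3)·3 - 3·(-9) = -9 - (-27) = 18 ≠ 0, so rank(O) = 2.
rank(O) = 2 < n = 3, so the pair (A, C) is not completely observable.

2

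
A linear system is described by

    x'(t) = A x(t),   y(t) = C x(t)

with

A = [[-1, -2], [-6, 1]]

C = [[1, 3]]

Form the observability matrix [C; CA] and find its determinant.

58

CA = [[-19, 1]]
Observability matrix O = [C; CA] = [[1, 3], [-19, 1]]
det(O) = 1·1 - 3·(-19) = 1 - (-57) = 58
Since det(O) ≠ 0, rank(O) = 2 and the system is completely observable.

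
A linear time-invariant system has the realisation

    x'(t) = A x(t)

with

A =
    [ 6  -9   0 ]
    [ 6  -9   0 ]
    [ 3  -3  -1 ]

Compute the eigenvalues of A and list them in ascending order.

det(sI - A) = s^3 - (tr A)s^2 + (M11 + M22 + M33)s - det A, where Mii is the 2×2 principal minor of A obtained by deleting row i and column i.
tr A = 6 + (-9) + (-1) = -4; M11 = (-9)·(-1) - 0·(-3) = 9 - 0 = 9; M22 = 6·(-1) - 0·3 = -6 - 0 = -6; M33 = 6·(-9) - (-9)·6 = -54 - (-54) = 0; sum of minors = 3.
det A = 6·((-9)·(-1) - 0·(-3)) - (-9)·(6·(-1) - 0·3) + 0·(6·(-3) - (-9)·3) = 6·9 - (-9)·(-6) + 0·9 = 0.
So p(s) = det(sI - A) = s^3 + 4s^2 + 3s.
The constant term is 0, so p(s) = s(s^2 + 4s + 3).
Factor s^2 + 4s + 3: two numbers with sum -4 and product 3 are -1 and -3, so s^2 + 4s + 3 = (s + 1)(s + 3).
Hence p(s) = s (s + 1) (s + 3), with roots -3, -1, 0.
At least one eigenvalue has non-negative real part, so the system is not asymptotically stable.

-3, -1, 0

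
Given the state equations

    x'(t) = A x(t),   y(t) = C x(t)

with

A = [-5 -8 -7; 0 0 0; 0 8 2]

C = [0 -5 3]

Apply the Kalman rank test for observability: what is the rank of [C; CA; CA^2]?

CA = [[0, 24, 6]]
CA^2 = [[0, 48, 12]]
Observability matrix O = [C; CA; CA^2] = [[0, -5, 3], [0, 24, 6], [0, 48, 12]]
Column 1 of O is identically zero, so rank(O) ≤ 2.
The 2×2 minor from rows 1, 2, columns 2, 3 is (-5)·6 - 3·24 = -30 - 72 = -102 ≠ 0, so rank(O) = 2.
rank(O) = 2 < n = 3, so the pair (A, C) is not completely observable.

2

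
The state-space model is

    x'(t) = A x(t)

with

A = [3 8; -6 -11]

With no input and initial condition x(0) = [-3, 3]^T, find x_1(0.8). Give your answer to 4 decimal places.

-0.0549

det(sI - A) = s^2 - (tr A)s + det A, with tr A = 3 + (-11) = -8 and det A = 3·(-11) - 8·(-6) = -33 - (-48) = 15.
So p(s) = det(sI - A) = s^2 + 8s + 15.
Factor s^2 + 8s + 15: two numbers with sum -8 and product 15 are -3 and -5, so s^2 + 8s + 15 = (s + 3)(s + 5).
Hence p(s) = (s + 3) (s + 5), with roots -5, -3.
The eigenvalues -5, -3 are distinct and real, so A is diagonalisable and x(t) = e^{At} x(0) = V diag(e^{λ_i t}) V^{-1} x(0), where the columns of V are the eigenvectors.
λ = -5: A - (-5)I = [[8, 8], [-6, -6]]. Row 1 gives 8·v1 + 8·v2 = 0, so take v_1 = [-1, 1]^T.
λ = -3: A - (-3)I = [[6, 8], [-6, -8]]. Row 1 gives 6·v1 + 8·v2 = 0, so take v_2 = [-4, 3]^T.
V = [v_1 v_2] = [[-1, -4], [1, 3]] has det V = 1, so V^{-1} = adj(V)/det V = [[3, 4], [-1, -1]].
Modal coordinates z(0) = V^{-1} x(0): 3·(-3) + 4·3 = 3; (-1)·(-3) + (-1)·3 = 0; so z(0) = [3, 0]^T.
x_1(t) = Σ_i (v_i)_1 · z_i(0) · e^{λ_i t} (row 1 of V times the modal terms).
x_1(0.8) = (-1)·3·e^{-5·0.8} + (-4)·0·e^{-3·0.8} = (-3)·0.018316 + 0·0.090718 = -0.0549.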